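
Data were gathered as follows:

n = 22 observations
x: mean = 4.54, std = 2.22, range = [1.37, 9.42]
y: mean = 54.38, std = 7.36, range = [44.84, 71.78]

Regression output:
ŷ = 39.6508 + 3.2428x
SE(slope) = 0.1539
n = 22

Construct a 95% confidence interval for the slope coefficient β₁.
The 95% CI for β₁ is (2.9218, 3.5638)

Confidence interval for the slope:

The 95% CI for β₁ is: β̂₁ ± t*(α/2, n-2) × SE(β̂₁)

Step 1: Find critical t-value
- Confidence level = 0.95
- Degrees of freedom = n - 2 = 22 - 2 = 20
- t*(α/2, 20) = 2.0860

Step 2: Calculate margin of error
Margin = 2.0860 × 0.1539 = 0.3210

Step 3: Construct interval
CI = 3.2428 ± 0.3210
CI = (2.9218, 3.5638)

Interpretation: intervals built this way capture the true β₁ in 95% of repeated samples; here the plausible range for the per-unit effect of x on y is 2.9218 to 3.5638.
Both endpoints are positive, so the data support a genuinely positive slope at this confidence level.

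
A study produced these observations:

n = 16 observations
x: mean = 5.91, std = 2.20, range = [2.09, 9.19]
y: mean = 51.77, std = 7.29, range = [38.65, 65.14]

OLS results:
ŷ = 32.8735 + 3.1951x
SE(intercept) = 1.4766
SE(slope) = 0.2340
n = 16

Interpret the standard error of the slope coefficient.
The slope 3.1951 is pinned down to within about ±0.2340 (one SE) by these data — relative uncertainty 7.3%, i.e. precise.

SE(β̂₁) = s / √Sxx, where s is the residual standard deviation and Sxx = Σ(x − x̄)². It is the yardstick for how far β̂₁ = 3.1951 could plausibly be from the true slope.

Relative precision:
- SE / |β̂₁| = 0.2340 / 3.1951 = 7.3%
- Rule of thumb (under 20%: precise; 20% to under 50%: moderately precise; 50% or more: imprecise) → precise

Link to the t-test: t = β̂₁ / SE(β̂₁) = 3.1951 / 0.2340 = 13.6543, the statistic for H₀: β₁ = 0.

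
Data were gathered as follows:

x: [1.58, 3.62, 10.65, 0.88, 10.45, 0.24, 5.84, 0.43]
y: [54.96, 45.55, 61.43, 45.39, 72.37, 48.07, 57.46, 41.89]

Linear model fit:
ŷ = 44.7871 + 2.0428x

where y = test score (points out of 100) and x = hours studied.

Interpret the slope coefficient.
For each additional hour of study time, predicted test score increases by approximately 2.0428 points.

The slope coefficient β₁ = 2.0428 represents the marginal effect of study time on test score.

Interpretation:
- Study time up by 1 hour → predicted test score increases by 2.0428 points
- The effect is assumed constant over the observed range of x (linearity)
- The sign (+) gives the direction; the magnitude 2.0428 gives the size of the effect per hour

(β₀ = 44.7871 is the fitted value at x = 0 and is not part of the slope interpretation.)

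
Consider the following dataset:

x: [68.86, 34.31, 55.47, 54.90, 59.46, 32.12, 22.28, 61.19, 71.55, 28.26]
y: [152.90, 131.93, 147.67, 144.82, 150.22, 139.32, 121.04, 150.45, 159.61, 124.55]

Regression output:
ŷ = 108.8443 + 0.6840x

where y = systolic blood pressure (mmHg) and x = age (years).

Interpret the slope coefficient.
For each additional year of age, predicted blood pressure increases by approximately 0.6840 mmHg.

The slope coefficient β₁ = 0.6840 represents the marginal effect of age on blood pressure.

Interpretation:
- Age up by 1 year → predicted blood pressure increases by 0.6840 mmHg
- This is a linear approximation: the same per-unit change is assumed across the whole observed x range

The intercept β₀ = 108.8443 is the predicted blood pressure when age = 0; since the smallest observed x is 22.28, this is an extrapolation and mainly anchors the line.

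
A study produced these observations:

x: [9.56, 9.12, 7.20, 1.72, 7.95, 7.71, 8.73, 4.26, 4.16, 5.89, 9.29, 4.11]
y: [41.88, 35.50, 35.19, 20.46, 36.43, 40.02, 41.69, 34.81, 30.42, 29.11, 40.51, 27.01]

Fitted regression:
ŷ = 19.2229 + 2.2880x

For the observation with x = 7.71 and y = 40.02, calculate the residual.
Residual = 3.1566

The residual is the difference between the actual value and the predicted value:

Residual = y - ŷ

Step 1: Calculate predicted value
ŷ = 19.2229 + 2.2880 × 7.71
ŷ = 36.8634

Step 2: Calculate residual
Residual = 40.02 - 36.8634
Residual = 3.1566

The residual is positive, so the observed y = 40.02 sits above the regression line (the line underestimates it by 3.1566).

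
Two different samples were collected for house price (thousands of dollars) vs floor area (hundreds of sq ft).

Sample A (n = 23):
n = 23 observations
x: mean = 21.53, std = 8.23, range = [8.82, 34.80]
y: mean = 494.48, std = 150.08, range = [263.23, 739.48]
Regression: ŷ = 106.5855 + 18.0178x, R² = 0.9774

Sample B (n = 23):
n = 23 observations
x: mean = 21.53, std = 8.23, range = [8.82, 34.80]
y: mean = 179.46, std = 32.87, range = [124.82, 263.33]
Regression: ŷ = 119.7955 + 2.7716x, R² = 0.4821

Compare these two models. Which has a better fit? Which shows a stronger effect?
Model A has the better fit (R² = 0.9774 vs 0.4821). Model A shows the stronger effect (|β₁| = 18.0178 vs 2.7716).

Model Comparison:

Which explains more variance? (R²)
- Model A: R² = 0.9774 → 97.74% of variance in house price explained
- Model B: R² = 0.4821 → 48.21% of variance in house price explained
- 0.9774 > 0.4821 → Model A has the better fit

Strength of effect — compare |β₁|:
- Model A: β₁ = 18.0178 → predicted house price rises 18.0178 thousand dollars per additional hundred sq ft of floor area
- Model B: β₁ = 2.7716 → predicted house price rises 2.7716 thousand dollars per additional hundred sq ft of floor area
- |18.0178| > |2.7716| → Model A shows the stronger marginal effect

Notes:
- R² measures how tightly points cluster around the line; β₁ measures how steep the line is — they answer different questions.
- The two samples could reflect different populations, time periods, or measurement quality.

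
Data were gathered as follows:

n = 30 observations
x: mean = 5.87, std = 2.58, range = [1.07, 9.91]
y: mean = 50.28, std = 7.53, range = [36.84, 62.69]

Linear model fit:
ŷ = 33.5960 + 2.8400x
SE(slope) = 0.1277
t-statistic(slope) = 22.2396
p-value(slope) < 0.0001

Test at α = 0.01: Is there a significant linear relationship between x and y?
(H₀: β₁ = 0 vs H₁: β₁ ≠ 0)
p-value < 0.0001 < α = 0.01, so we reject H₀. The relationship is significant.

Hypothesis test for the slope coefficient:

H₀: β₁ = 0 (no linear relationship)
H₁: β₁ ≠ 0 (linear relationship exists)

Test statistic: t = β̂₁ / SE(β̂₁) = 2.8400 / 0.1277 = 22.2396

With df = 28, the two-sided p-value for |t| = 22.2396 is <0.0001.

Decision rule: reject H₀ if p-value < α.
p-value < 0.0001 < α = 0.01 → reject H₀.

Conclusion: the linear association between x and y is significant at the 1% level.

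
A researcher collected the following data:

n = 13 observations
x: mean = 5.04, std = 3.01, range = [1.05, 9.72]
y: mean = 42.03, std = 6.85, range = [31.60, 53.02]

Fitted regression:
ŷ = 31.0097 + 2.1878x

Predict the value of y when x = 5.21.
ŷ = 42.4081

x = 5.21 lies inside the observed range [1.05, 9.72], so the fitted equation applies directly:

ŷ = 31.0097 + 2.1878 × 5.21
ŷ = 31.0097 + 11.3984
ŷ = 42.4081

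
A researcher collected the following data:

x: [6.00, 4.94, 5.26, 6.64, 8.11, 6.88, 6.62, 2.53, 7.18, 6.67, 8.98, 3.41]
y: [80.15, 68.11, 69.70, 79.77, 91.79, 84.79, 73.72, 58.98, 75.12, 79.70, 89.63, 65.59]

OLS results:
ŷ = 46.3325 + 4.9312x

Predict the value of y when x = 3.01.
ŷ = 61.1754

Plug x = 3.01 into the fitted line:

ŷ = 46.3325 + 4.9312 × 3.01
ŷ = 46.3325 + 14.8429
ŷ = 61.1754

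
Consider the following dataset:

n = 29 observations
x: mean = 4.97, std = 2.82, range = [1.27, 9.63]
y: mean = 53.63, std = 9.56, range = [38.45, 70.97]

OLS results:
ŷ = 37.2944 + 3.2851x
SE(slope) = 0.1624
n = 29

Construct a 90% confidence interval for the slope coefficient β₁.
The 90% CI for β₁ is (3.0085, 3.5617)

Confidence interval for the slope:

The 90% CI for β₁ is: β̂₁ ± t*(α/2, n-2) × SE(β̂₁)

Step 1: Find critical t-value
- Confidence level = 0.9
- Degrees of freedom = n - 2 = 29 - 2 = 27
- t*(α/2, 27) = 1.7033

Step 2: Calculate margin of error
Margin = 1.7033 × 0.1624 = 0.2766

Step 3: Construct interval
CI = 3.2851 ± 0.2766
CI = (3.0085, 3.5617)

Interpretation: each one-unit increase in x is associated with a change in mean y of between 3.0085 and 3.5617, with 90% confidence.
Since 0 is outside the interval, a two-sided test at α = 0.10 would reject H₀: β₁ = 0.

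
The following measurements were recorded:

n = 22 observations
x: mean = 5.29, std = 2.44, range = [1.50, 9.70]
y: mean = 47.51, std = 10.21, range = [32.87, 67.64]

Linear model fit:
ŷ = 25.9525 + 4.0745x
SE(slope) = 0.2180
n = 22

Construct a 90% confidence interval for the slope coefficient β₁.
The 90% CI for β₁ is (3.6985, 4.4505)

Confidence interval for the slope:

The 90% CI for β₁ is: β̂₁ ± t*(α/2, n-2) × SE(β̂₁)

Step 1: Find critical t-value
- Confidence level = 0.9
- Degrees of freedom = n - 2 = 22 - 2 = 20
- t*(α/2, 20) = 1.7247

Step 2: Calculate margin of error
Margin = 1.7247 × 0.2180 = 0.3760

Step 3: Construct interval
CI = 4.0745 ± 0.3760
CI = (3.6985, 4.4505)

Interpretation: intervals built this way capture the true β₁ in 90% of repeated samples; here the plausible range for the per-unit effect of x on y is 3.6985 to 4.4505.
Both endpoints are positive, so the data support a genuinely positive slope at this confidence level.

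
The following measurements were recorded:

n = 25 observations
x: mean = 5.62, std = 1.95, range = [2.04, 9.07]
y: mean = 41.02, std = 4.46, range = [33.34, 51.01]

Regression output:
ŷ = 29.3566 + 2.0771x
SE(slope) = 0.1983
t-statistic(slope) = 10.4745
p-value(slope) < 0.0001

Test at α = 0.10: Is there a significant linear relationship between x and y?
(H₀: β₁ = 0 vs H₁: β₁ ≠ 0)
p-value < 0.0001 < α = 0.10, so we reject H₀. The relationship is significant.

Hypothesis test for the slope coefficient:

H₀: β₁ = 0 (no linear relationship)
H₁: β₁ ≠ 0 (linear relationship exists)

Test statistic: t = β̂₁ / SE(β̂₁) = 2.0771 / 0.1983 = 10.4745

The p-value (<0.0001) is the probability, under H₀, of a t-statistic at least as extreme as |t| = 10.4745 (two-sided, df = n − 2 = 23).

Decision rule: reject H₀ if p-value < α.
p-value < 0.0001 < α = 0.10 → reject H₀.

Conclusion: the linear association between x and y is significant at the 10% level.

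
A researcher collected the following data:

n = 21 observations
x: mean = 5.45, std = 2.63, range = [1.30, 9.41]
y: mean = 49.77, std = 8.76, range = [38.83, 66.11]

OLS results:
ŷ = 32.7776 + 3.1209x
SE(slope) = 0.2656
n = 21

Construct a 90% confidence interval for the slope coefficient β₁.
The 90% CI for β₁ is (2.6617, 3.5801)

Confidence interval for the slope:

The 90% CI for β₁ is: β̂₁ ± t*(α/2, n-2) × SE(β̂₁)

Step 1: Find critical t-value
- Confidence level = 0.9
- Degrees of freedom = n - 2 = 21 - 2 = 19
- t*(α/2, 19) = 1.7291

Step 2: Calculate margin of error
Margin = 1.7291 × 0.2656 = 0.4592

Step 3: Construct interval
CI = 3.1209 ± 0.4592
CI = (2.6617, 3.5801)

Interpretation: We are 90% confident that the true slope β₁ lies between 2.6617 and 3.5801.
Both endpoints are positive, so the data support a genuinely positive slope at this confidence level.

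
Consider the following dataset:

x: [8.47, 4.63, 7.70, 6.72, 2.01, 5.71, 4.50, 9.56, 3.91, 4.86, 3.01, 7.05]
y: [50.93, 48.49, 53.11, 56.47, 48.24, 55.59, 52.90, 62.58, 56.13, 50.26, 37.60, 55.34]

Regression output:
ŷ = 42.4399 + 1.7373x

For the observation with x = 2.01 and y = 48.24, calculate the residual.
Residual = 2.3081

The residual is the difference between the actual value and the predicted value:

Residual = y - ŷ

Step 1: Calculate predicted value
ŷ = 42.4399 + 1.7373 × 2.01
ŷ = 45.9319

Step 2: Calculate residual
Residual = 48.24 - 45.9319
Residual = 2.3081

Interpretation: the model underestimates the actual value by 2.3081 at this point (positive residual → observation lies above the fitted line).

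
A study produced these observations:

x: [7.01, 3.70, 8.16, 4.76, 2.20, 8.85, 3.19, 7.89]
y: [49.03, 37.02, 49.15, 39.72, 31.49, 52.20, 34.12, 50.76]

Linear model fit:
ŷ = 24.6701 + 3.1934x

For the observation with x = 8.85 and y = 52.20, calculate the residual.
Residual = -0.7317

The residual is the difference between the actual value and the predicted value:

Residual = y - ŷ

Step 1: Calculate predicted value
ŷ = 24.6701 + 3.1934 × 8.85
ŷ = 52.9317

Step 2: Calculate residual
Residual = 52.20 - 52.9317
Residual = -0.7317

Sign check: y < ŷ, so the point is below the line and the fit overestimates here.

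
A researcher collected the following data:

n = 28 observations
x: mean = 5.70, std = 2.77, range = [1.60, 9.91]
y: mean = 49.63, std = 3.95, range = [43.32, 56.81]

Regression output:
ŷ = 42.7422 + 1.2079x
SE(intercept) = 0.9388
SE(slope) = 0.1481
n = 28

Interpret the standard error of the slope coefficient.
SE(slope) = 0.1481 measures the uncertainty in the estimated slope. The coefficient is estimated precisely (SE/|β̂₁| = 12.3%).

SE(β̂₁) = s / √Sxx, where s is the residual standard deviation and Sxx = Σ(x − x̄)². It is the yardstick for how far β̂₁ = 1.2079 could plausibly be from the true slope.

Relative precision:
- SE / |β̂₁| = 0.1481 / 1.2079 = 12.3%
- Rule of thumb (under 20%: precise; 20% to under 50%: moderately precise; 50% or more: imprecise) → precise

Rough 95% range (±2 SE): 1.2079 ± 0.2962 → (0.9117, 1.5041).

What drives SE(β̂₁): wider spread of x values → smaller SE; larger n (here n = 28) → smaller SE; more residual scatter → larger SE.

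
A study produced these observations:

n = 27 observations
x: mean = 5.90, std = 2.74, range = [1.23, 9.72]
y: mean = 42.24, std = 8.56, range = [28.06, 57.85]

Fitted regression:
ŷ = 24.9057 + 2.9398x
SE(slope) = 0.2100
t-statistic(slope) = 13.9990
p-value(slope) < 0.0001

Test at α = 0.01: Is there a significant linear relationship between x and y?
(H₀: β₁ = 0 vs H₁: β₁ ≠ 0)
p-value < 0.0001 < α = 0.01, so we reject H₀. The relationship is significant.

Hypothesis test for the slope coefficient:

H₀: β₁ = 0 (no linear relationship)
H₁: β₁ ≠ 0 (linear relationship exists)

Test statistic: t = β̂₁ / SE(β̂₁) = 2.9398 / 0.2100 = 13.9990

With df = 25, the two-sided p-value for |t| = 13.9990 is <0.0001.

Decision rule: reject H₀ if p-value < α.
p-value < 0.0001 < α = 0.01 → reject H₀.

At α = 0.01 the data do provide convincing evidence of a nonzero slope.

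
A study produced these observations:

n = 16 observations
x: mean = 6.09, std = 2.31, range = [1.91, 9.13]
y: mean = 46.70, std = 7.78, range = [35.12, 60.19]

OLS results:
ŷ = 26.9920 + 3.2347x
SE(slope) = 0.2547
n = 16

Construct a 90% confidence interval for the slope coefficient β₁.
The 90% CI for β₁ is (2.7861, 3.6833)

Confidence interval for the slope:

The 90% CI for β₁ is: β̂₁ ± t*(α/2, n-2) × SE(β̂₁)

Step 1: Find critical t-value
- Confidence level = 0.9
- Degrees of freedom = n - 2 = 16 - 2 = 14
- t*(α/2, 14) = 1.7613

Step 2: Calculate margin of error
Margin = 1.7613 × 0.2547 = 0.4486

Step 3: Construct interval
CI = 3.2347 ± 0.4486
CI = (2.7861, 3.6833)

Interpretation: intervals built this way capture the true β₁ in 90% of repeated samples; here the plausible range for the per-unit effect of x on y is 2.7861 to 3.6833.
The interval does not include 0, suggesting a significant linear relationship.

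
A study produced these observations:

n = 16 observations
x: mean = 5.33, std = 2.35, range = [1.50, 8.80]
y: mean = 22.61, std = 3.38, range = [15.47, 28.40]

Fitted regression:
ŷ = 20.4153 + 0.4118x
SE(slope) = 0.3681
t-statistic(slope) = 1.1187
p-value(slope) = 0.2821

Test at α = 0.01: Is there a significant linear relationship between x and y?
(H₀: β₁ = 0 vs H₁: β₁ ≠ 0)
p-value = 0.2821 ≥ α = 0.01, so we fail to reject H₀. The relationship is not significant.

Hypothesis test for the slope coefficient:

H₀: β₁ = 0 (no linear relationship)
H₁: β₁ ≠ 0 (linear relationship exists)

Test statistic: t = β̂₁ / SE(β̂₁) = 0.4118 / 0.3681 = 1.1187

p = 0.2821: how often a slope estimate this far from 0 (in SE units) would arise by chance if β₁ were truly 0.

Decision rule: reject H₀ if p-value < α.
p-value = 0.2821 ≥ α = 0.01 → fail to reject H₀.

There is not sufficient evidence at the 1% significance level to conclude that a linear relationship exists between x and y.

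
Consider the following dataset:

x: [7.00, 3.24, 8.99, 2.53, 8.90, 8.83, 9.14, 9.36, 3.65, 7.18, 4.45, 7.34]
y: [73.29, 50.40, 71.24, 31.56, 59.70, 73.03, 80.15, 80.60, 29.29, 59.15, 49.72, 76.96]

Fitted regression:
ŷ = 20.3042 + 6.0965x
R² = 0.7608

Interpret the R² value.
R² = 0.7608 means 76.08% of the variation in y is explained by the linear relationship with x. This indicates a strong fit.

R² = 1 − SS_res/SS_tot compares the residual scatter to the total scatter of y about its mean.

Here R² = 0.7608:
- Explained: 76.08% of the variation in y
- Unexplained (residual): 100% − 76.08% = 23.92%
- Rule of thumb (below 0.3 weak; 0.3 to below 0.7 moderate; 0.7 and above strong) → strong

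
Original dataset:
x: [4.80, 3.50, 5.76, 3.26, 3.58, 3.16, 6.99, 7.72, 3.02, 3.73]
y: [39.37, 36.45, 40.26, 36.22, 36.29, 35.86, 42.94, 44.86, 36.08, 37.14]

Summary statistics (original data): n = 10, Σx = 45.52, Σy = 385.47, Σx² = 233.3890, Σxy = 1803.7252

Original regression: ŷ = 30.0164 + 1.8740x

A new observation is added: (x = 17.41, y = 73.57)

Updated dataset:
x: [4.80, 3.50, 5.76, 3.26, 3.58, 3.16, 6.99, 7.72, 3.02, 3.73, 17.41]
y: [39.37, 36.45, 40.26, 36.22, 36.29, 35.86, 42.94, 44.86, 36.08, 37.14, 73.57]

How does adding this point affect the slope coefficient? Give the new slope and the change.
New slope β₁ = 2.5978 versus 1.8740 before: a change of +0.7238 (+38.6%).

x = 17.41 lies well outside the original x-range [3.02, 7.72] (x̄ ≈ 4.55), so this observation has high leverage and can move the slope substantially.

Step 1: Update the sums with the new point (n goes from 10 to 11)
Σx  = 45.52 + 17.41 = 62.93
Σy  = 385.47 + 73.57 = 459.04
Σx² = 233.3890 + 17.41² = 233.3890 + 303.1081 = 536.4971
Σxy = 1803.7252 + 17.41×73.57 = 1803.7252 + 1280.8537 = 3084.5789

Step 2: Recompute the slope with b₁ = (nΣxy − ΣxΣy) / (nΣx² − (Σx)²)
Numerator   = 11×3084.5789 − 62.93×459.04 = 33930.3679 − 28887.3872 = 5042.9807
Denominator = 11×536.4971 − 62.93² = 5901.4681 − 3960.1849 = 1941.2832
b₁(new) = 5042.9807 / 1941.2832 = 2.5978

(Same formula on the original sums: (10×1803.7252 − 45.52×385.47) / (10×233.3890 − 45.52²) = 490.6576 / 261.8196 = 1.8740, matching the given fit.)

Step 3: Change in slope
Δβ₁ = 2.5978 − 1.8740 = +0.7238
Relative change = +0.7238 / 1.8740 × 100% = +38.6%
→ the slope increases when the point is added.

A high-leverage point only changes the slope if it is off the original line; here y = 73.57 is above the original trend, so the slope increases.
In practice: refit with and without it and report both if conclusions differ; check such a point for data-entry or measurement error.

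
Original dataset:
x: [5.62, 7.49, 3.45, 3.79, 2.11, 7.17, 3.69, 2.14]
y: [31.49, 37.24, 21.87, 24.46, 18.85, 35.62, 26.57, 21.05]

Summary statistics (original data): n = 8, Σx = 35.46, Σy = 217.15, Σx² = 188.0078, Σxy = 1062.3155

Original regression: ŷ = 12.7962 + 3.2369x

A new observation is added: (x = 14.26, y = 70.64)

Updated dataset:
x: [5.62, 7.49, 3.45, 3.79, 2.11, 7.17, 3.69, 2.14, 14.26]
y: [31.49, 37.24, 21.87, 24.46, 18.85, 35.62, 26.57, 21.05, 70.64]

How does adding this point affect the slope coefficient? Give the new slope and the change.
New slope β₁ = 4.1118 versus 3.2369 before: a change of +0.8749 (+27.0%).

x = 14.26 lies well outside the original x-range [2.11, 7.49] (x̄ ≈ 4.43), so this observation has high leverage and can move the slope substantially.

Step 1: Update the sums with the new point (n goes from 8 to 9)
Σx  = 35.46 + 14.26 = 49.72
Σy  = 217.15 + 70.64 = 287.79
Σx² = 188.0078 + 14.26² = 188.0078 + 203.3476 = 391.3554
Σxy = 1062.3155 + 14.26×70.64 = 1062.3155 + 1007.3264 = 2069.6419

Step 2: Recompute the slope with b₁ = (nΣxy − ΣxΣy) / (nΣx² − (Σx)²)
Numerator   = 9×2069.6419 − 49.72×287.79 = 18626.7771 − 14308.9188 = 4317.8583
Denominator = 9×391.3554 − 49.72² = 3522.1986 − 2472.0784 = 1050.1202
b₁(new) = 4317.8583 / 1050.1202 = 4.1118

(Same formula on the original sums: (8×1062.3155 − 35.46×217.15) / (8×188.0078 − 35.46²) = 798.3850 / 246.6508 = 3.2369, matching the given fit.)

Step 3: Change in slope
Δβ₁ = 4.1118 − 3.2369 = +0.8749
Relative change = +0.8749 / 3.2369 × 100% = +27.0%
→ the slope increases when the point is added.

Because the point sits above the extension of the original line at a high-leverage x, it tilts the fit up.
In practice: refit with and without it and report both if conclusions differ.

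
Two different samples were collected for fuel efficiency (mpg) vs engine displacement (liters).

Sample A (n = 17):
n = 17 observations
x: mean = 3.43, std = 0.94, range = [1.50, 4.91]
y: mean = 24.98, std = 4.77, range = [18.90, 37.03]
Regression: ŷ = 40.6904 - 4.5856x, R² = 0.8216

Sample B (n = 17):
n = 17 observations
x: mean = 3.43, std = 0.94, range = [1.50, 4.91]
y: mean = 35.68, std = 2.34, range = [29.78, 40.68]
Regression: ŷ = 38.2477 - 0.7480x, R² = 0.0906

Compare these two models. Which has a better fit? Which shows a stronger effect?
Model A has the better fit (R² = 0.8216 vs 0.0906). Model A shows the stronger effect (|β₁| = 4.5856 vs 0.7480).

Model Comparison:

Fit — compare R²:
- Model A: R² = 0.8216 → 82.16% of variance in fuel efficiency explained
- Model B: R² = 0.0906 → 9.06% of variance in fuel efficiency explained
- 0.8216 > 0.0906 → Model A has the better fit

Effect size (slope magnitude):
- Model A: β₁ = -4.5856 → predicted fuel efficiency falls 4.5856 mpg per additional liter of engine displacement
- Model B: β₁ = -0.7480 → predicted fuel efficiency falls 0.7480 mpg per additional liter of engine displacement
- |-4.5856| > |-0.7480| → Model A shows the stronger marginal effect

Note: A better fit (higher R²) doesn't necessarily mean a more important relationship.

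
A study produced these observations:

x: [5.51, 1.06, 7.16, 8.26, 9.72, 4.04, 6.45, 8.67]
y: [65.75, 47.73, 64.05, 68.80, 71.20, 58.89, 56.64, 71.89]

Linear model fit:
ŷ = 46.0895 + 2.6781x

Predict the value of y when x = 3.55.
ŷ = 55.5968

Plug x = 3.55 into the fitted line:

ŷ = 46.0895 + 2.6781 × 3.55
ŷ = 46.0895 + 9.5073
ŷ = 55.5968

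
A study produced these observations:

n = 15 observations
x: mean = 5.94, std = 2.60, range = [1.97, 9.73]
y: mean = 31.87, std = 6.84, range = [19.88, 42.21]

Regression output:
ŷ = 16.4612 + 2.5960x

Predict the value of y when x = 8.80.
ŷ = 39.3060

To predict y for x = 8.80, substitute into the regression equation:

ŷ = 16.4612 + 2.5960 × 8.80
ŷ = 16.4612 + 22.8448
ŷ = 39.3060

This is a point prediction; actual observations scatter around it by roughly the residual standard deviation.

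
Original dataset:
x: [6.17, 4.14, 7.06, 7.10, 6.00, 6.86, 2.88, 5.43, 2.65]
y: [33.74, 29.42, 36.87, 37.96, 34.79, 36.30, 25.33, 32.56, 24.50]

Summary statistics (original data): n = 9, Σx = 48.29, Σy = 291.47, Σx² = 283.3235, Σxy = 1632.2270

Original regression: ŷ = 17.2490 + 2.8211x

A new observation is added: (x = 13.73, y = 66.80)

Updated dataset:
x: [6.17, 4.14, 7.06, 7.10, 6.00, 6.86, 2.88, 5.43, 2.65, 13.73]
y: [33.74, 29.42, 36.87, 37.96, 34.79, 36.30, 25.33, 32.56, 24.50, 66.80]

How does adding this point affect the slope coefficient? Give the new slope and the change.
Adding the point moves β₁ from 2.8211 to 3.7551, i.e. it increases by 0.9340 (+33.1%).

x = 13.73 lies well outside the original x-range [2.65, 7.10] (x̄ ≈ 5.37), so this observation has high leverage and can move the slope substantially.

Step 1: Update the sums with the new point (n goes from 9 to 10)
Σx  = 48.29 + 13.73 = 62.02
Σy  = 291.47 + 66.80 = 358.27
Σx² = 283.3235 + 13.73² = 283.3235 + 188.5129 = 471.8364
Σxy = 1632.2270 + 13.73×66.80 = 1632.2270 + 917.1640 = 2549.3910

Step 2: Recompute the slope with b₁ = (nΣxy − ΣxΣy) / (nΣx² − (Σx)²)
Numerator   = 10×2549.3910 − 62.02×358.27 = 25493.9100 − 22219.9054 = 3274.0046
Denominator = 10×471.8364 − 62.02² = 4718.3640 − 3846.4804 = 871.8836
b₁(new) = 3274.0046 / 871.8836 = 3.7551

(Same formula on the original sums: (9×1632.2270 − 48.29×291.47) / (9×283.3235 − 48.29²) = 614.9567 / 217.9874 = 2.8211, matching the given fit.)

Step 3: Change in slope
Δβ₁ = 3.7551 − 2.8211 = +0.9340
Relative change = +0.9340 / 2.8211 × 100% = +33.1%
→ the slope increases when the point is added.

Because the point sits above the extension of the original line at a high-leverage x, it tilts the fit up.
In practice: check such a point for data-entry or measurement error.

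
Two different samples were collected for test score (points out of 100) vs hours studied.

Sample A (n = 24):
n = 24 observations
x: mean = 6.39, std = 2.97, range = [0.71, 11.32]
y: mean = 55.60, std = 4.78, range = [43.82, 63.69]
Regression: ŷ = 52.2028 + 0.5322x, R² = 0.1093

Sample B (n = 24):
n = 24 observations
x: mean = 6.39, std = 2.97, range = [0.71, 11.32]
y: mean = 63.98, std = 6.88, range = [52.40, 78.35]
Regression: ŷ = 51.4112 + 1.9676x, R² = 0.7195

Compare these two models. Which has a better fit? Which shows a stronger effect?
Model B has the better fit (R² = 0.7195 vs 0.1093). Model B shows the stronger effect (|β₁| = 1.9676 vs 0.5322).

Model Comparison:

Fit — compare R²:
- Model A: R² = 0.1093 → 10.93% of variance in test score explained
- Model B: R² = 0.7195 → 71.95% of variance in test score explained
- 0.7195 > 0.1093 → Model B has the better fit

Strength of effect — compare |β₁|:
- Model A: β₁ = 0.5322 → predicted test score rises 0.5322 points per additional hour of study time
- Model B: β₁ = 1.9676 → predicted test score rises 1.9676 points per additional hour of study time
- |0.5322| < |1.9676| → Model B shows the stronger marginal effect

Notes:
- R² measures how tightly points cluster around the line; β₁ measures how steep the line is — they answer different questions.
- A better fit (higher R²) doesn't necessarily mean a more important relationship.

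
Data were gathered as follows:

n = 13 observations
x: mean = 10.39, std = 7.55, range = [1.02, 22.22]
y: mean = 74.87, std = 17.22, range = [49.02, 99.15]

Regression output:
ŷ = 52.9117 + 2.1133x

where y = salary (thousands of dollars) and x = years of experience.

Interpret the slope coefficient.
For each additional year of experience, predicted salary increases by approximately 2.1133 thousand dollars.

The slope β₁ = 2.1133 gives the rate at which the fitted salary changes with experience.

Interpretation:
- Experience up by 1 year → predicted salary increases by 2.1133 thousand dollars
- The effect is assumed constant over the observed range of x (linearity)
- The sign (+) gives the direction; the magnitude 2.1133 gives the size of the effect per year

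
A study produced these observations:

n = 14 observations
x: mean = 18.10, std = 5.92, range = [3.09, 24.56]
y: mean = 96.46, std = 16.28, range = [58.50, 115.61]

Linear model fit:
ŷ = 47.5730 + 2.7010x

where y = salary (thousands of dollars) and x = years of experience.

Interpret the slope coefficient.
For each additional year of experience, predicted salary increases by approximately 2.7010 thousand dollars.

β₁ = 2.7010 is the change in predicted salary (thousand dollars) per additional year of experience.

Interpretation:
- Experience up by 1 year → predicted salary increases by 2.7010 thousand dollars
- The effect is assumed constant over the observed range of x (linearity)
- The slope describes association in these data, not necessarily a causal effect

(β₀ = 47.5730 is the fitted value at x = 0 and is not part of the slope interpretation.)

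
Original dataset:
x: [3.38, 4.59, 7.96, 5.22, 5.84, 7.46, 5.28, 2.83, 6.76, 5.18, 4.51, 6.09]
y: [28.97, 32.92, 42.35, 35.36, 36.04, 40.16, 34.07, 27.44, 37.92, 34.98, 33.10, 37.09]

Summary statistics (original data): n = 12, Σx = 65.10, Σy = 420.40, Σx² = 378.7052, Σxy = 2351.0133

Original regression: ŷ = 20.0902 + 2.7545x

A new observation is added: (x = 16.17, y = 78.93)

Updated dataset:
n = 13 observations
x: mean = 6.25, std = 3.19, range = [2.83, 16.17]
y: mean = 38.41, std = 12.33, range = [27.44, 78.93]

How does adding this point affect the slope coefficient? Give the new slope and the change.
Adding the point moves β₁ from 2.7545 to 3.8281, i.e. it increases by 1.0736 (+39.0%).

x = 16.17 lies well outside the original x-range [2.83, 7.96] (x̄ ≈ 5.43), so this observation has high leverage and can move the slope substantially.

Step 1: Update the sums with the new point (n goes from 12 to 13)
Σx  = 65.10 + 16.17 = 81.27
Σy  = 420.40 + 78.93 = 499.33
Σx² = 378.7052 + 16.17² = 378.7052 + 261.4689 = 640.1741
Σxy = 2351.0133 + 16.17×78.93 = 2351.0133 + 1276.2981 = 3627.3114

Step 2: Recompute the slope with b₁ = (nΣxy − ΣxΣy) / (nΣx² − (Σx)²)
Numerator   = 13×3627.3114 − 81.27×499.33 = 47155.0482 − 40580.5491 = 6574.4991
Denominator = 13×640.1741 − 81.27² = 8322.2633 − 6604.8129 = 1717.4504
b₁(new) = 6574.4991 / 1717.4504 = 3.8281

(Same formula on the original sums: (12×2351.0133 − 65.10×420.40) / (12×378.7052 − 65.10²) = 844.1196 / 306.4524 = 2.7545, matching the given fit.)

Step 3: Change in slope
Δβ₁ = 3.8281 − 2.7545 = +1.0736
Relative change = +1.0736 / 2.7545 × 100% = +39.0%
→ the slope increases when the point is added.

Because the point sits above the extension of the original line at a high-leverage x, it tilts the fit up.
In practice: examine leverage (hᵢ) and Cook's distance rather than deleting it automatically.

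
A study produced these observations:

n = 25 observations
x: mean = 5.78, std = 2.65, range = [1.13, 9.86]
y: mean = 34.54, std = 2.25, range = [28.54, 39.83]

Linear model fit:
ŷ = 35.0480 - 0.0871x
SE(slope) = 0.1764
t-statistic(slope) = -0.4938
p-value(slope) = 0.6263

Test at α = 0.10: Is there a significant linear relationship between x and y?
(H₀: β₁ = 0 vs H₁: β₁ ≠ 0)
Since p-value = 0.6263 ≥ α = 0.10, fail to reject H₀ — the slope is not significantly different from 0.

Hypothesis test for the slope coefficient:

H₀: β₁ = 0 (no linear relationship)
H₁: β₁ ≠ 0 (linear relationship exists)

Test statistic: t = β̂₁ / SE(β̂₁) = -0.0871 / 0.1764 = -0.4938

The p-value (0.6263) is the probability, under H₀, of a t-statistic at least as extreme as |t| = 0.4938 (two-sided, df = n − 2 = 23).

Decision rule: reject H₀ if p-value < α.
p-value = 0.6263 ≥ α = 0.10 → fail to reject H₀.

There is not sufficient evidence at the 10% significance level to conclude that a linear relationship exists between x and y.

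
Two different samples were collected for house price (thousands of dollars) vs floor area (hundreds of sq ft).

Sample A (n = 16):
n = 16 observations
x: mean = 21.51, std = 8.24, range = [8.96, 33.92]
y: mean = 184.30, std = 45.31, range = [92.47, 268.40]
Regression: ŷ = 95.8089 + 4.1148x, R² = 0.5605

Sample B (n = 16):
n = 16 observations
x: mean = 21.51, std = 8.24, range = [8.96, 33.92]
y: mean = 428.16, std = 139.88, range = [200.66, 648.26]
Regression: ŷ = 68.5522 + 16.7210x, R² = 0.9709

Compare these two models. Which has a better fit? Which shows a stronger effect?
Model B has the better fit (R² = 0.9709 vs 0.5605). Model B shows the stronger effect (|β₁| = 16.7210 vs 4.1148).

Model Comparison:

Goodness of fit (R²):
- Model A: R² = 0.5605 → 56.05% of variance in house price explained
- Model B: R² = 0.9709 → 97.09% of variance in house price explained
- 0.9709 > 0.5605 → Model B has the better fit

Which has the larger per-hundred sq ft effect? (|β₁|)
- Model A: β₁ = 4.1148 → predicted house price rises 4.1148 thousand dollars per additional hundred sq ft of floor area
- Model B: β₁ = 16.7210 → predicted house price rises 16.7210 thousand dollars per additional hundred sq ft of floor area
- |4.1148| < |16.7210| → Model B shows the stronger marginal effect

Note: A steeper slope doesn't make a better model if the scatter around the line is large.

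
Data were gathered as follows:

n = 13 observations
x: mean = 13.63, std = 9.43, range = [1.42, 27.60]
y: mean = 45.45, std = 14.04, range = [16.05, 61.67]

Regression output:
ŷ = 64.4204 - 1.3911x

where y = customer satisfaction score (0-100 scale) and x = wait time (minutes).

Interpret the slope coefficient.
On average, satisfaction score is about 1.3911 points lower for every extra minute of wait time.

β₁ = -1.3911 is the change in predicted satisfaction score (points) per additional minute of wait time.

Interpretation:
- Wait time up by 1 minute → predicted satisfaction score decreases by 1.3911 points
- The effect is assumed constant over the observed range of x (linearity)

(β₀ = 64.4204 is the fitted value at x = 0 and is not part of the slope interpretation.)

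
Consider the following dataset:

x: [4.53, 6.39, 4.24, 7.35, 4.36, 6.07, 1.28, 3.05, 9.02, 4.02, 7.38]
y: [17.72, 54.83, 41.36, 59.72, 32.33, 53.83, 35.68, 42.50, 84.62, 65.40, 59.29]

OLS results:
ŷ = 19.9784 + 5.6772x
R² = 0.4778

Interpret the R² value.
R² = 0.4778 means 47.78% of the variation in y is explained by the linear relationship with x. This indicates a moderate fit.

R² = 1 − SS_res/SS_tot compares the residual scatter to the total scatter of y about its mean.

Here R² = 0.4778:
- Explained: 47.78% of the variation in y
- Unexplained (residual): 100% − 47.78% = 52.22%
- Rule of thumb (below 0.3 weak; 0.3 to below 0.7 moderate; 0.7 and above strong) → moderate

Equivalently, for simple linear regression R² = r², so |r| = √0.4778 ≈ 0.6912.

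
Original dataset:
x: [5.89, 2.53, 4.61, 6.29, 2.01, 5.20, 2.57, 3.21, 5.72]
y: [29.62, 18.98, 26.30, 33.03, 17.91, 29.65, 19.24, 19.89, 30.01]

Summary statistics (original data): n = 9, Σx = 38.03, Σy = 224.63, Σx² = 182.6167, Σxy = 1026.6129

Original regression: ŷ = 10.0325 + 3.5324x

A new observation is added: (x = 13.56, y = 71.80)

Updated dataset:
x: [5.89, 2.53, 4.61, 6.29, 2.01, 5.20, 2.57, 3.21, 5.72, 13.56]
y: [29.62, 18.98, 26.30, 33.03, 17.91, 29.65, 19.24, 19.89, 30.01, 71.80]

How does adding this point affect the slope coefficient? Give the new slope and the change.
New slope β₁ = 4.6935 versus 3.5324 before: a change of +1.1611 (+32.9%).

The new point has HIGH LEVERAGE: x = 13.56 is far from the original mean x̄ = 38.03/9 ≈ 4.23 (original range [2.01, 6.29]).

Step 1: Update the sums with the new point (n goes from 9 to 10)
Σx  = 38.03 + 13.56 = 51.59
Σy  = 224.63 + 71.80 = 296.43
Σx² = 182.6167 + 13.56² = 182.6167 + 183.8736 = 366.4903
Σxy = 1026.6129 + 13.56×71.80 = 1026.6129 + 973.6080 = 2000.2209

Step 2: Recompute the slope with b₁ = (nΣxy − ΣxΣy) / (nΣx² − (Σx)²)
Numerator   = 10×2000.2209 − 51.59×296.43 = 20002.2090 − 15292.8237 = 4709.3853
Denominator = 10×366.4903 − 51.59² = 3664.9030 − 2661.5281 = 1003.3749
b₁(new) = 4709.3853 / 1003.3749 = 4.6935

(Same formula on the original sums: (9×1026.6129 − 38.03×224.63) / (9×182.6167 − 38.03²) = 696.8372 / 197.2694 = 3.5324, matching the given fit.)

Step 3: Change in slope
Δβ₁ = 4.6935 − 3.5324 = +1.1611
Relative change = +1.1611 / 3.5324 × 100% = +32.9%
→ the slope increases when the point is added.

A high-leverage point only changes the slope if it is off the original line; here y = 71.80 is above the original trend, so the slope increases.
In practice: examine leverage (hᵢ) and Cook's distance rather than deleting it automatically; refit with and without it and report both if conclusions differ.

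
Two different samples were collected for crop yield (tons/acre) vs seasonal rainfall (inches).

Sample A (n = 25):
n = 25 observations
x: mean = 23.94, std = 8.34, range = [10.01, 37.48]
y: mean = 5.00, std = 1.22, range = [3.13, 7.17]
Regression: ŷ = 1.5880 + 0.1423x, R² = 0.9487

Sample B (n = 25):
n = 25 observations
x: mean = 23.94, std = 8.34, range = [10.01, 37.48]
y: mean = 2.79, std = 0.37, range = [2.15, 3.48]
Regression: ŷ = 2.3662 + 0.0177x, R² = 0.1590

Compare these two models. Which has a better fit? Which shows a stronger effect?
Model A has the better fit (R² = 0.9487 vs 0.1590). Model A shows the stronger effect (|β₁| = 0.1423 vs 0.0177).

Model Comparison:

Fit — compare R²:
- Model A: R² = 0.9487 → 94.87% of variance in crop yield explained
- Model B: R² = 0.1590 → 15.90% of variance in crop yield explained
- 0.9487 > 0.1590 → Model A has the better fit

Which has the larger per-inch effect? (|β₁|)
- Model A: β₁ = 0.1423 → predicted crop yield rises 0.1423 tons/acre per additional inch of rainfall
- Model B: β₁ = 0.0177 → predicted crop yield rises 0.0177 tons/acre per additional inch of rainfall
- |0.1423| > |0.0177| → Model A shows the stronger marginal effect

Notes:
- A steeper slope doesn't make a better model if the scatter around the line is large.
- R² measures how tightly points cluster around the line; β₁ measures how steep the line is — they answer different questions.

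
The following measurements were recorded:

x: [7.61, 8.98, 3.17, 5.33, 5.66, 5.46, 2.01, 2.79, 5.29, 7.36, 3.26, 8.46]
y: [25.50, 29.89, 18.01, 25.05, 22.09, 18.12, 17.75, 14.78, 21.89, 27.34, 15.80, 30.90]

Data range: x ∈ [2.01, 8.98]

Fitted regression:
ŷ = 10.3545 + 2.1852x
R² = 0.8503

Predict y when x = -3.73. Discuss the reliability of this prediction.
ŷ = 2.2037, but this is extrapolation (below the data range [2.01, 8.98]) and may be unreliable.

Prediction calculation:
ŷ = 10.3545 + 2.1852 × (-3.73)
ŷ = 2.2037

Reliability:
- Data range: x ∈ [2.01, 8.98]
- Prediction point: x = -3.73 is 5.74 units below the observed range → this is EXTRAPOLATION, not interpolation

Why that matters here:
- There are no observations near this x to validate the fitted line there
- The standard error of prediction grows with (x − x̄)², and x = -3.73 is far from x̄ = 5.45

A defensible statement: 'if the linear trend continued to x = -3.73, y would be about 2.2037' — the premise is untested.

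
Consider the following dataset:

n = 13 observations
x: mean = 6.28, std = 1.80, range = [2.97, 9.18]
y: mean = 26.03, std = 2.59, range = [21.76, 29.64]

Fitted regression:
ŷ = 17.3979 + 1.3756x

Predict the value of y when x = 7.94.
ŷ = 28.3202

To predict y for x = 7.94, substitute into the regression equation:

ŷ = 17.3979 + 1.3756 × 7.94
ŷ = 17.3979 + 10.9223
ŷ = 28.3202

This is the fitted mean response at that x — an individual observation would come with a wider prediction interval.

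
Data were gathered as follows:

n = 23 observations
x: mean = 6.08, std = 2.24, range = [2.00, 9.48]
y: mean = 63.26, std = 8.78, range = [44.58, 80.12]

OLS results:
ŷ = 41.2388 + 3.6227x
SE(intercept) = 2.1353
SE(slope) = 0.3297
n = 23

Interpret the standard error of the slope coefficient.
SE(β̂₁) = 0.3297 is the estimated standard deviation of the slope estimate across repeated samples; relative to β̂₁ = 3.6227 that is 9.1%, a precise estimate.

What SE measures:
- The standard error quantifies the sampling variability of the coefficient estimate
- It is the estimated standard deviation of β̂₁ across hypothetical repeated samples of the same size
- Smaller SE → more precise estimate

Relative precision:
- SE / |β̂₁| = 0.3297 / 3.6227 = 9.1%
- Rule of thumb (under 20%: precise; 20% to under 50%: moderately precise; 50% or more: imprecise) → precise

Link to interval estimation: a confidence interval for β₁ is β̂₁ ± t* × 0.3297, so SE sets the half-width per unit of t*.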